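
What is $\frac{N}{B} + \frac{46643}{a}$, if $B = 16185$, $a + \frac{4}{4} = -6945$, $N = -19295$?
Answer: $- \frac{177788005}{22484202} \approx -7.9072$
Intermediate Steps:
$a = -6946$ ($a = -1 - 6945 = -6946$)
$\frac{N}{B} + \frac{46643}{a} = - \frac{19295}{16185} + \frac{46643}{-6946} = \left(-19295\right) \frac{1}{16185} + 46643 \left(- \frac{1}{6946}\right) = - \frac{3859}{3237} - \frac{46643}{6946} = - \frac{177788005}{22484202}$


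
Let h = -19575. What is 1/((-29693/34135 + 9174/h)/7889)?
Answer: -351424774575/59626331 ≈ -5893.8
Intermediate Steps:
1/((-29693/34135 + 9174/h)/7889) = 1/((-29693/34135 + 9174/(-19575))/7889) = 1/((-29693*1/34135 + 9174*(-1/19575))*(1/7889)) = 1/((-29693/34135 - 3058/6525)*(1/7889)) = 1/(-59626331/44546175*1/7889) = 1/(-59626331/351424774575) = -351424774575/59626331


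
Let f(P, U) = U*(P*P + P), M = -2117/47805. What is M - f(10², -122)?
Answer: 58905318883/47805 ≈ 1.2322e+6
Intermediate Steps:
M = -2117/47805 (M = -2117*1/47805 = -2117/47805 ≈ -0.044284)
f(P, U) = U*(P + P²) (f(P, U) = U*(P² + P) = U*(P + P²))
M - f(10², -122) = -2117/47805 - 10²*(-122)*(1 + 10²) = -2117/47805 - 100*(-122)*(1 + 100) = -2117/47805 - 100*(-122)*101 = -2117/47805 - 1*(-1232200) = -2117/47805 + 1232200 = 58905318883/47805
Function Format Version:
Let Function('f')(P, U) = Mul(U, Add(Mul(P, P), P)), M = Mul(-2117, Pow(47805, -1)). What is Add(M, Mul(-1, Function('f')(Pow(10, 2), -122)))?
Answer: Rational(58905318883, 47805) ≈ 1.2322e+6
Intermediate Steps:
M = Rational(-2117, 47805) (M = Mul(-2117, Rational(1, 47805)) = Rational(-2117, 47805) ≈ -0.044284)
Function('f')(P, U) = Mul(U, Add(P, Pow(P, 2))) (Function('f')(P, U) = Mul(U, Add(Pow(P, 2), P)) = Mul(U, Add(P, Pow(P, 2))))
Add(M, Mul(-1, Function('f')(Pow(10, 2), -122))) = Add(Rational(-2117, 47805), Mul(-1, Mul(Pow(10, 2), -122, Add(1, Pow(10, 2))))) = Add(Rational(-2117, 47805), Mul(-1, Mul(100, -122, Add(1, 100)))) = Add(Rational(-2117, 47805), Mul(-1, Mul(100, -122, 101))) = Add(Rational(-2117, 47805), Mul(-1, -1232200)) = Add(Rational(-2117, 47805), 1232200) = Rational(58905318883, 47805)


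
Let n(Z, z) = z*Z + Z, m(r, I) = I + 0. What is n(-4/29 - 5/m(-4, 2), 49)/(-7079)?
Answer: 3825/205291 ≈ 0.018632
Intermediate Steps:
m(r, I) = I
n(Z, z) = Z + Z*z (n(Z, z) = Z*z + Z = Z + Z*z)
n(-4/29 - 5/m(-4, 2), 49)/(-7079) = ((-4/29 - 5/2)*(1 + 49))/(-7079) = ((-4*1/29 - 5*½)*50)*(-1/7079) = ((-4/29 - 5/2)*50)*(-1/7079) = -153/58*50*(-1/7079) = -3825/29*(-1/7079) = 3825/205291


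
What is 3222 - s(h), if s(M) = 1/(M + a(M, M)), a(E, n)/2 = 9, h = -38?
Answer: 64441/20 ≈ 3222.1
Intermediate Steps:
a(E, n) = 18 (a(E, n) = 2*9 = 18)
s(M) = 1/(18 + M) (s(M) = 1/(M + 18) = 1/(18 + M))
3222 - s(h) = 3222 - 1/(18 - 38) = 3222 - 1/(-20) = 3222 - 1*(-1/20) = 3222 + 1/20 = 64441/20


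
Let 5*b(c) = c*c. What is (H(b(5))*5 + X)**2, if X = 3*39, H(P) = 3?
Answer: 17424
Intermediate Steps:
b(c) = c**2/5 (b(c) = (c*c)/5 = c**2/5)
X = 117
(H(b(5))*5 + X)**2 = (3*5 + 117)**2 = (15 + 117)**2 = 132**2 = 17424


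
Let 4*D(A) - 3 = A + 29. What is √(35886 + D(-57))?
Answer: √143519/2 ≈ 189.42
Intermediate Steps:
D(A) = 8 + A/4 (D(A) = ¾ + (A + 29)/4 = ¾ + (29 + A)/4 = ¾ + (29/4 + A/4) = 8 + A/4)
√(35886 + D(-57)) = √(35886 + (8 + (¼)*(-57))) = √(35886 + (8 - 57/4)) = √(35886 - 25/4) = √(143519/4) = √143519/2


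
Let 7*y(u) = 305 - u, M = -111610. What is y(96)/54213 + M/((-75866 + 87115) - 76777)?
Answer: 21184342931/12433643124 ≈ 1.7038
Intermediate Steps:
y(u) = 305/7 - u/7 (y(u) = (305 - u)/7 = 305/7 - u/7)
y(96)/54213 + M/((-75866 + 87115) - 76777) = (305/7 - 1/7*96)/54213 - 111610/((-75866 + 87115) - 76777) = (305/7 - 96/7)*(1/54213) - 111610/(11249 - 76777) = (209/7)*(1/54213) - 111610/(-65528) = 209/379491 - 111610*(-1/65528) = 209/379491 + 55805/32764 = 21184342931/12433643124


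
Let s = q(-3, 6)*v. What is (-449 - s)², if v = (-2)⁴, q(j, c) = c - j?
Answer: 351649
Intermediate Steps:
v = 16
s = 144 (s = (6 - 1*(-3))*16 = (6 + 3)*16 = 9*16 = 144)
(-449 - s)² = (-449 - 1*144)² = (-449 - 144)² = (-593)² = 351649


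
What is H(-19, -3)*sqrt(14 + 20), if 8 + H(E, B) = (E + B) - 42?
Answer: -72*sqrt(34) ≈ -419.83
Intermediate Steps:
H(E, B) = -50 + B + E (H(E, B) = -8 + ((E + B) - 42) = -8 + ((B + E) - 42) = -8 + (-42 + B + E) = -50 + B + E)
H(-19, -3)*sqrt(14 + 20) = (-50 - 3 - 19)*sqrt(14 + 20) = -72*sqrt(34)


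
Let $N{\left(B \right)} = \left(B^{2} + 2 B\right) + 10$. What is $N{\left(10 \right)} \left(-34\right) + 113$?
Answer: $-4307$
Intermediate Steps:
$N{\left(B \right)} = 10 + B^{2} + 2 B$
$N{\left(10 \right)} \left(-34\right) + 113 = \left(10 + 10^{2} + 2 \cdot 10\right) \left(-34\right) + 113 = \left(10 + 100 + 20\right) \left(-34\right) + 113 = 130 \left(-34\right) + 113 = -4420 + 113 = -4307$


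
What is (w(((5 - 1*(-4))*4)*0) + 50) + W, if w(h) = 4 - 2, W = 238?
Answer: 290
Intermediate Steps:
w(h) = 2
(w(((5 - 1*(-4))*4)*0) + 50) + W = (2 + 50) + 238 = 52 + 238 = 290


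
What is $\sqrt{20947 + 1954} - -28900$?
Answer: $28900 + \sqrt{22901} \approx 29051.0$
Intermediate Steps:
$\sqrt{20947 + 1954} - -28900 = \sqrt{22901} + 28900 = 28900 + \sqrt{22901}$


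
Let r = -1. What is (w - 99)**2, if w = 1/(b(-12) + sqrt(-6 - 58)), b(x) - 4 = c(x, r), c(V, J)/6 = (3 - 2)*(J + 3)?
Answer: (3958 + I)**2/1600 ≈ 9791.1 + 4.9475*I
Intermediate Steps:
c(V, J) = 18 + 6*J (c(V, J) = 6*((3 - 2)*(J + 3)) = 6*(1*(3 + J)) = 6*(3 + J) = 18 + 6*J)
b(x) = 16 (b(x) = 4 + (18 + 6*(-1)) = 4 + (18 - 6) = 4 + 12 = 16)
w = (16 - 8*I)/320 (w = 1/(16 + sqrt(-6 - 58)) = 1/(16 + sqrt(-64)) = 1/(16 + 8*I) = (16 - 8*I)/320 ≈ 0.05 - 0.025*I)
(w - 99)**2 = ((1/20 - I/40) - 99)**2 = (-1979/20 - I/40)**2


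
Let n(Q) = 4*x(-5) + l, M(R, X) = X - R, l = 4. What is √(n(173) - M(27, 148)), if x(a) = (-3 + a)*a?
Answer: √43 ≈ 6.5574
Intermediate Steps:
x(a) = a*(-3 + a)
n(Q) = 164 (n(Q) = 4*(-5*(-3 - 5)) + 4 = 4*(-5*(-8)) + 4 = 4*40 + 4 = 160 + 4 = 164)
√(n(173) - M(27, 148)) = √(164 - (148 - 1*27)) = √(164 - (148 - 27)) = √(164 - 1*121) = √(164 - 121) = √43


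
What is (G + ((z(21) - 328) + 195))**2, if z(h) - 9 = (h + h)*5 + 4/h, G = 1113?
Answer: 634183489/441 ≈ 1.4381e+6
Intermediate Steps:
z(h) = 9 + 4/h + 10*h (z(h) = 9 + ((h + h)*5 + 4/h) = 9 + ((2*h)*5 + 4/h) = 9 + (10*h + 4/h) = 9 + (4/h + 10*h) = 9 + 4/h + 10*h)
(G + ((z(21) - 328) + 195))**2 = (1113 + (((9 + 4/21 + 10*21) - 328) + 195))**2 = (1113 + (((9 + 4*(1/21) + 210) - 328) + 195))**2 = (1113 + (((9 + 4/21 + 210) - 328) + 195))**2 = (1113 + ((4603/21 - 328) + 195))**2 = (1113 + (-2285/21 + 195))**2 = (1113 + 1810/21)**2 = (25183/21)**2 = 634183489/441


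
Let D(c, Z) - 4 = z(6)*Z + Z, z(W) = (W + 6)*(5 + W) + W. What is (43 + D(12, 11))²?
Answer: 2483776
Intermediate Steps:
z(W) = W + (5 + W)*(6 + W) (z(W) = (6 + W)*(5 + W) + W = (5 + W)*(6 + W) + W = W + (5 + W)*(6 + W))
D(c, Z) = 4 + 139*Z (D(c, Z) = 4 + ((30 + 6² + 12*6)*Z + Z) = 4 + ((30 + 36 + 72)*Z + Z) = 4 + (138*Z + Z) = 4 + 139*Z)
(43 + D(12, 11))² = (43 + (4 + 139*11))² = (43 + (4 + 1529))² = (43 + 1533)² = 1576² = 2483776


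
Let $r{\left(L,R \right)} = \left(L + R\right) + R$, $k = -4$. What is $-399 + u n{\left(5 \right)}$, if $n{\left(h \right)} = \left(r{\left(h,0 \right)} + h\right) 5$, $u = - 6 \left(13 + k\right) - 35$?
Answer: $-4849$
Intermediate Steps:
$r{\left(L,R \right)} = L + 2 R$
$u = -89$ ($u = - 6 \left(13 - 4\right) - 35 = \left(-6\right) 9 - 35 = -54 - 35 = -89$)
$n{\left(h \right)} = 10 h$ ($n{\left(h \right)} = \left(\left(h + 2 \cdot 0\right) + h\right) 5 = \left(\left(h + 0\right) + h\right) 5 = \left(h + h\right) 5 = 2 h 5 = 10 h$)
$-399 + u n{\left(5 \right)} = -399 - 89 \cdot 10 \cdot 5 = -399 - 4450 = -4849$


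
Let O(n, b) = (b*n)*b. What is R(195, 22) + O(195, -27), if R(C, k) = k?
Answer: 142177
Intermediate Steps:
O(n, b) = n*b²
R(195, 22) + O(195, -27) = 22 + 195*(-27)² = 22 + 195*729 = 22 + 142155 = 142177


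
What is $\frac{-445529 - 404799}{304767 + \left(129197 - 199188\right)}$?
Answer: $- \frac{106291}{29347} \approx -3.6219$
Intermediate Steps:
$\frac{-445529 - 404799}{304767 + \left(129197 - 199188\right)} = - \frac{850328}{304767 - 69991} = - \frac{850328}{234776} = \left(-850328\right) \frac{1}{234776} = - \frac{106291}{29347}$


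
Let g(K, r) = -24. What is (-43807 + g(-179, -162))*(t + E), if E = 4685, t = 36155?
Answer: -1790058040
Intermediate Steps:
(-43807 + g(-179, -162))*(t + E) = (-43807 - 24)*(36155 + 4685) = -43831*40840 = -1790058040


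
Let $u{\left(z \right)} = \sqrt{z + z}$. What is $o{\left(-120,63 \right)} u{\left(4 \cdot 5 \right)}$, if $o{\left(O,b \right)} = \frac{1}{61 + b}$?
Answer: $\frac{\sqrt{10}}{62} \approx 0.051004$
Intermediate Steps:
$u{\left(z \right)} = \sqrt{2} \sqrt{z}$ ($u{\left(z \right)} = \sqrt{2 z} = \sqrt{2} \sqrt{z}$)
$o{\left(-120,63 \right)} u{\left(4 \cdot 5 \right)} = \frac{\sqrt{2} \sqrt{4 \cdot 5}}{61 + 63} = \frac{\sqrt{2} \sqrt{20}}{124} = \frac{\sqrt{2} \cdot 2 \sqrt{5}}{124} = \frac{2 \sqrt{10}}{124} = \frac{\sqrt{10}}{62}$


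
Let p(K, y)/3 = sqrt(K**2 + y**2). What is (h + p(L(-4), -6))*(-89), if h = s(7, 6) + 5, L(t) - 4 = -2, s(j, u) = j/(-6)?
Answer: -2047/6 - 534*sqrt(10) ≈ -2029.8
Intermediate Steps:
s(j, u) = -j/6 (s(j, u) = j*(-1/6) = -j/6)
L(t) = 2 (L(t) = 4 - 2 = 2)
p(K, y) = 3*sqrt(K**2 + y**2)
h = 23/6 (h = -1/6*7 + 5 = -7/6 + 5 = 23/6 ≈ 3.8333)
(h + p(L(-4), -6))*(-89) = (23/6 + 3*sqrt(2**2 + (-6)**2))*(-89) = (23/6 + 3*sqrt(4 + 36))*(-89) = (23/6 + 3*sqrt(40))*(-89) = (23/6 + 3*(2*sqrt(10)))*(-89) = (23/6 + 6*sqrt(10))*(-89) = -2047/6 - 534*sqrt(10)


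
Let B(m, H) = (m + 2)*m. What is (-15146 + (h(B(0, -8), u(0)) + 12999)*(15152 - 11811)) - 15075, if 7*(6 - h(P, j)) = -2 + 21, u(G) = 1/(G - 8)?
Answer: 303872909/7 ≈ 4.3410e+7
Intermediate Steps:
B(m, H) = m*(2 + m) (B(m, H) = (2 + m)*m = m*(2 + m))
u(G) = 1/(-8 + G)
h(P, j) = 23/7 (h(P, j) = 6 - (-2 + 21)/7 = 6 - ⅐*19 = 6 - 19/7 = 23/7)
(-15146 + (h(B(0, -8), u(0)) + 12999)*(15152 - 11811)) - 15075 = (-15146 + (23/7 + 12999)*(15152 - 11811)) - 15075 = (-15146 + (91016/7)*3341) - 15075 = (-15146 + 304084456/7) - 15075 = 303978434/7 - 15075 = 303872909/7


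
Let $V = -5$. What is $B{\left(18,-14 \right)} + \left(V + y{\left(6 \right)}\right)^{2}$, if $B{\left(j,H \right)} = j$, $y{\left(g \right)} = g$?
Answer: $19$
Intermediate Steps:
$B{\left(18,-14 \right)} + \left(V + y{\left(6 \right)}\right)^{2} = 18 + \left(-5 + 6\right)^{2} = 18 + 1^{2} = 18 + 1 = 19$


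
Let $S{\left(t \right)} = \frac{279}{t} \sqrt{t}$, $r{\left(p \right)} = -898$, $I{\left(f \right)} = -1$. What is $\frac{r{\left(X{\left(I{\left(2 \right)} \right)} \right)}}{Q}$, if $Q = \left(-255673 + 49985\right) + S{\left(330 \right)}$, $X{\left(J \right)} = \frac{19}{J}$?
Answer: $\frac{20317860640}{4653830841893} + \frac{83514 \sqrt{330}}{4653830841893} \approx 0.0043662$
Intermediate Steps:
$S{\left(t \right)} = \frac{279}{\sqrt{t}}$
$Q = -205688 + \frac{93 \sqrt{330}}{110}$ ($Q = \left(-255673 + 49985\right) + \frac{279}{\sqrt{330}} = -205688 + 279 \frac{\sqrt{330}}{330} = -205688 + \frac{93 \sqrt{330}}{110} \approx -2.0567 \cdot 10^{5}$)
$\frac{r{\left(X{\left(I{\left(2 \right)} \right)} \right)}}{Q} = - \frac{898}{-205688 + \frac{93 \sqrt{330}}{110}}$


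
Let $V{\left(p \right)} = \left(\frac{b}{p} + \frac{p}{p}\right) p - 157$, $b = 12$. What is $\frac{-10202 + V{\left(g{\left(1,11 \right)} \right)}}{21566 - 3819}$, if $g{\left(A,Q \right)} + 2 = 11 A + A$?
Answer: $- \frac{10337}{17747} \approx -0.58246$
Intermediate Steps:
$g{\left(A,Q \right)} = -2 + 12 A$ ($g{\left(A,Q \right)} = -2 + \left(11 A + A\right) = -2 + 12 A$)
$V{\left(p \right)} = -157 + p \left(1 + \frac{12}{p}\right)$ ($V{\left(p \right)} = \left(\frac{12}{p} + \frac{p}{p}\right) p - 157 = \left(\frac{12}{p} + 1\right) p - 157 = \left(1 + \frac{12}{p}\right) p - 157 = p \left(1 + \frac{12}{p}\right) - 157 = -157 + p \left(1 + \frac{12}{p}\right)$)
$\frac{-10202 + V{\left(g{\left(1,11 \right)} \right)}}{21566 - 3819} = \frac{-10202 + \left(-145 + \left(-2 + 12 \cdot 1\right)\right)}{21566 - 3819} = \frac{-10202 + \left(-145 + \left(-2 + 12\right)\right)}{17747} = \left(-10202 + \left(-145 + 10\right)\right) \frac{1}{17747} = \left(-10202 - 135\right) \frac{1}{17747} = \left(-10337\right) \frac{1}{17747} = - \frac{10337}{17747}$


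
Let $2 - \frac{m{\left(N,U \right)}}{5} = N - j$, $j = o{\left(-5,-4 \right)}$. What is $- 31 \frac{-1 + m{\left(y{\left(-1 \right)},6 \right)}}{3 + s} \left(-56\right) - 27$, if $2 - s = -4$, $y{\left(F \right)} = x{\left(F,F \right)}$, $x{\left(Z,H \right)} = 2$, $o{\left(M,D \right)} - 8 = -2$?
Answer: $\frac{50101}{9} \approx 5566.8$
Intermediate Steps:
$o{\left(M,D \right)} = 6$ ($o{\left(M,D \right)} = 8 - 2 = 6$)
$j = 6$
$y{\left(F \right)} = 2$
$s = 6$ ($s = 2 - -4 = 2 + 4 = 6$)
$m{\left(N,U \right)} = 40 - 5 N$ ($m{\left(N,U \right)} = 10 - 5 \left(N - 6\right) = 10 - 5 \left(-6 + N\right) = 10 - \left(-30 + 5 N\right) = 40 - 5 N$)
$- 31 \frac{-1 + m{\left(y{\left(-1 \right)},6 \right)}}{3 + s} \left(-56\right) - 27 = - 31 \frac{-1 + \left(40 - 10\right)}{3 + 6} \left(-56\right) - 27 = - 31 \frac{-1 + \left(40 - 10\right)}{9} \left(-56\right) - 27 = - 31 \left(-1 + 30\right) \frac{1}{9} \left(-56\right) - 27 = - 31 \cdot 29 \cdot \frac{1}{9} \left(-56\right) - 27 = \left(-31\right) \frac{29}{9} \left(-56\right) - 27 = \left(- \frac{899}{9}\right) \left(-56\right) - 27 = \frac{50344}{9} - 27 = \frac{50101}{9}$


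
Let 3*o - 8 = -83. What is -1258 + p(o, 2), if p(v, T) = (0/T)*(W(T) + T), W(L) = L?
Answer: -1258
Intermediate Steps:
o = -25 (o = 8/3 + (⅓)*(-83) = 8/3 - 83/3 = -25)
p(v, T) = 0 (p(v, T) = (0/T)*(T + T) = 0*(2*T) = 0)
-1258 + p(o, 2) = -1258 + 0 = -1258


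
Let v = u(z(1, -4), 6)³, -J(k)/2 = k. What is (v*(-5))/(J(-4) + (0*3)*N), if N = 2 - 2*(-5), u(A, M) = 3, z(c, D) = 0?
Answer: -135/8 ≈ -16.875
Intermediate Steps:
N = 12 (N = 2 + 10 = 12)
J(k) = -2*k
v = 27 (v = 3³ = 27)
(v*(-5))/(J(-4) + (0*3)*N) = (27*(-5))/(-2*(-4) + (0*3)*12) = -135/(8 + 0*12) = -135/(8 + 0) = -135/8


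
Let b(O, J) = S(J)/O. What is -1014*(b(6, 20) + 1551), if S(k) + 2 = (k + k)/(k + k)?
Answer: -1572545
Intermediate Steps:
S(k) = -1 (S(k) = -2 + (k + k)/(k + k) = -2 + (2*k)/((2*k)) = -2 + (2*k)*(1/(2*k)) = -2 + 1 = -1)
b(O, J) = -1/O
-1014*(b(6, 20) + 1551) = -1014*(-1/6 + 1551) = -1014*9305/6 = -1572545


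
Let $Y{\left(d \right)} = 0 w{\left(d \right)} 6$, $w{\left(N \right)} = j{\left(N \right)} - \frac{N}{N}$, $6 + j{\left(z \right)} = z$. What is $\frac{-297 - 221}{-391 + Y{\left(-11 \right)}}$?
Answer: $\frac{518}{391} \approx 1.3248$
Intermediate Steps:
$j{\left(z \right)} = -6 + z$
$w{\left(N \right)} = -7 + N$ ($w{\left(N \right)} = \left(-6 + N\right) - \frac{N}{N} = \left(-6 + N\right) - 1 = -7 + N$)
$Y{\left(d \right)} = 0$ ($Y{\left(d \right)} = 0 \left(-7 + d\right) 6 = 0 \cdot 6 = 0$)
$\frac{-297 - 221}{-391 + Y{\left(-11 \right)}} = \frac{-297 - 221}{-391 + 0} = - \frac{518}{-391} = \left(-518\right) \left(- \frac{1}{391}\right) = \frac{518}{391}$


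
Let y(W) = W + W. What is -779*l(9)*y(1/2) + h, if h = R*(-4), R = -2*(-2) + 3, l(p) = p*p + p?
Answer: -70138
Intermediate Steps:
y(W) = 2*W
l(p) = p + p² (l(p) = p² + p = p + p²)
R = 7 (R = 4 + 3 = 7)
h = -28 (h = 7*(-4) = -28)
-779*l(9)*y(1/2) + h = -779*9*(1 + 9)*2/2 - 28 = -779*9*10*2*(½) - 28 = -70110 - 28 = -70138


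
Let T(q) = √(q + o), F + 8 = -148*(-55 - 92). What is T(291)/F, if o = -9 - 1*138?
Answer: 3/5437 ≈ 0.00055178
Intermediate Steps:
o = -147 (o = -9 - 138 = -147)
F = 21748 (F = -8 - 148*(-55 - 92) = -8 - 148*(-147) = -8 + 21756 = 21748)
T(q) = √(-147 + q) (T(q) = √(q - 147) = √(-147 + q))
T(291)/F = √(-147 + 291)/21748 = √144*(1/21748) = 12*(1/21748) = 3/5437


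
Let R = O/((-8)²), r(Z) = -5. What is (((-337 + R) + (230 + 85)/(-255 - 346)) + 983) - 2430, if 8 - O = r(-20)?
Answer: -68632123/38464 ≈ -1784.3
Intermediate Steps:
O = 13 (O = 8 - 1*(-5) = 8 + 5 = 13)
R = 13/64 (R = 13/((-8)²) = 13/64 ≈ 0.20313)
(((-337 + R) + (230 + 85)/(-255 - 346)) + 983) - 2430 = (((-337 + 13/64) + (230 + 85)/(-255 - 346)) + 983) - 2430 = ((-21555/64 + 315/(-601)) + 983) - 2430 = ((-21555/64 + 315*(-1/601)) + 983) - 2430 = ((-21555/64 - 315/601) + 983) - 2430 = (-12974715/38464 + 983) - 2430 = 24835397/38464 - 2430 = -68632123/38464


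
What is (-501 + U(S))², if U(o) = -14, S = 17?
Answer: 265225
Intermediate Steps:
(-501 + U(S))² = (-501 - 14)² = (-515)² = 265225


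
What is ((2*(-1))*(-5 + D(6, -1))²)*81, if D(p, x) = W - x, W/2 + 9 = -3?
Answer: -127008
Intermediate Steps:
W = -24 (W = -18 + 2*(-3) = -18 - 6 = -24)
D(p, x) = -24 - x
((2*(-1))*(-5 + D(6, -1))²)*81 = ((2*(-1))*(-5 + (-24 - 1*(-1)))²)*81 = -2*(-5 + (-24 + 1))²*81 = -2*(-5 - 23)²*81 = -2*(-28)²*81 = -2*784*81 = -1568*81 = -127008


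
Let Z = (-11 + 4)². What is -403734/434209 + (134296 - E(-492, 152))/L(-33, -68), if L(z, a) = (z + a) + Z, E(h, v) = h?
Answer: -14636789215/5644717 ≈ -2593.0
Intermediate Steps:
Z = 49 (Z = (-7)² = 49)
L(z, a) = 49 + a + z (L(z, a) = (z + a) + 49 = (a + z) + 49 = 49 + a + z)
-403734/434209 + (134296 - E(-492, 152))/L(-33, -68) = -403734/434209 + (134296 - 1*(-492))/(49 - 68 - 33) = -403734*1/434209 + (134296 + 492)/(-52) = -403734/434209 + 134788*(-1/52) = -403734/434209 - 33697/13 = -14636789215/5644717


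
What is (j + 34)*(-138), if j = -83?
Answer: 6762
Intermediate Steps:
(j + 34)*(-138) = (-83 + 34)*(-138) = -49*(-138) = 6762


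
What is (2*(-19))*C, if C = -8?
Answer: 304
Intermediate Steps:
(2*(-19))*C = (2*(-19))*(-8) = -38*(-8) = 304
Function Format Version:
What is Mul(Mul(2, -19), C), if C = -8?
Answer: 304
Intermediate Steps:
Mul(Mul(2, -19), C) = Mul(Mul(2, -19), -8) = Mul(-38, -8) = 304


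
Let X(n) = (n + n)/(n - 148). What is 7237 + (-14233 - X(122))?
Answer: -90826/13 ≈ -6986.6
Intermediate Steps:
X(n) = 2*n/(-148 + n) (X(n) = (2*n)/(-148 + n) = 2*n/(-148 + n))
7237 + (-14233 - X(122)) = 7237 + (-14233 - 2*122/(-148 + 122)) = 7237 + (-14233 - 2*122/(-26)) = 7237 + (-14233 - 2*122*(-1)/26) = 7237 + (-14233 - 1*(-122/13)) = 7237 + (-14233 + 122/13) = 7237 - 184907/13 = -90826/13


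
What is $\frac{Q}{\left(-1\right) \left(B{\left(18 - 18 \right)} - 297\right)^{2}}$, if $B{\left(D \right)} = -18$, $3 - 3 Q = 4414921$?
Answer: $\frac{4414918}{297675} \approx 14.831$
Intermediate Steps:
$Q = - \frac{4414918}{3}$ ($Q = 1 - \frac{4414921}{3} = - \frac{4414918}{3} \approx -1.4716 \cdot 10^{6}$)
$\frac{Q}{\left(-1\right) \left(B{\left(18 - 18 \right)} - 297\right)^{2}} = - \frac{4414918}{3 \left(- \left(-18 - 297\right)^{2}\right)} = - \frac{4414918}{3 \left(- \left(-315\right)^{2}\right)} = - \frac{4414918}{3 \left(\left(-1\right) 99225\right)} = - \frac{4414918}{3 \left(-99225\right)} = \left(- \frac{4414918}{3}\right) \left(- \frac{1}{99225}\right) = \frac{4414918}{297675}$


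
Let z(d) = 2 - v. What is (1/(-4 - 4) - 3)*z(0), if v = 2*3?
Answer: 25/2 ≈ 12.500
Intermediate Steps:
v = 6
z(d) = -4 (z(d) = 2 - 1*6 = 2 - 6 = -4)
(1/(-4 - 4) - 3)*z(0) = (1/(-4 - 4) - 3)*(-4) = (1/(-8) - 3)*(-4) = (-⅛ - 3)*(-4) = -25/8*(-4) = 25/2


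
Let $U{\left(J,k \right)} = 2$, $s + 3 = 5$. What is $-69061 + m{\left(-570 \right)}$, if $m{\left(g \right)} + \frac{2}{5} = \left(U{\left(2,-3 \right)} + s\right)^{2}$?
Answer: $- \frac{345227}{5} \approx -69045.0$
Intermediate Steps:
$s = 2$ ($s = -3 + 5 = 2$)
$m{\left(g \right)} = \frac{78}{5}$ ($m{\left(g \right)} = - \frac{2}{5} + \left(2 + 2\right)^{2} = - \frac{2}{5} + 4^{2} = - \frac{2}{5} + 16 = \frac{78}{5}$)
$-69061 + m{\left(-570 \right)} = -69061 + \frac{78}{5} = - \frac{345227}{5}$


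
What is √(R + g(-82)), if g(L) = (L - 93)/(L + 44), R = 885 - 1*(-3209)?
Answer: √5918386/38 ≈ 64.020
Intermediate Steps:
R = 4094 (R = 885 + 3209 = 4094)
g(L) = (-93 + L)/(44 + L)
√(R + g(-82)) = √(4094 + (-93 - 82)/(44 - 82)) = √(4094 - 175/(-38)) = √(4094 - 1/38*(-175)) = √(4094 + 175/38) = √(155747/38) = √5918386/38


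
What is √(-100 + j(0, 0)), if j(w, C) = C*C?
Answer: 10*I ≈ 10.0*I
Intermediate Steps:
j(w, C) = C²
√(-100 + j(0, 0)) = √(-100 + 0²) = √(-100 + 0) = √(-100) = 10*I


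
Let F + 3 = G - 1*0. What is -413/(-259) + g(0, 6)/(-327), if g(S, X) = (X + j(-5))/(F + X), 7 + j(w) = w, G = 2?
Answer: 32229/20165 ≈ 1.5983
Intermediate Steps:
j(w) = -7 + w
F = -1 (F = -3 + (2 - 1*0) = -3 + (2 + 0) = -3 + 2 = -1)
g(S, X) = (-12 + X)/(-1 + X) (g(S, X) = (X + (-7 - 5))/(-1 + X) = (X - 12)/(-1 + X) = (-12 + X)/(-1 + X))
-413/(-259) + g(0, 6)/(-327) = -413/(-259) + ((-12 + 6)/(-1 + 6))/(-327) = -413*(-1/259) + (-6/5)*(-1/327) = 59/37 + ((⅕)*(-6))*(-1/327) = 59/37 - 6/5*(-1/327) = 59/37 + 2/545 = 32229/20165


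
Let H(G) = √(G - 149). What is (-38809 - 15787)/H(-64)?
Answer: 54596*I*√213/213 ≈ 3740.9*I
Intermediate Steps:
H(G) = √(-149 + G)
(-38809 - 15787)/H(-64) = (-38809 - 15787)/(√(-149 - 64)) = -54596*(-I*√213/213) = -(-54596)*I*√213/213 = 54596*I*√213/213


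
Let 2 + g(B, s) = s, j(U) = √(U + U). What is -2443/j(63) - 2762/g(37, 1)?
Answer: 2762 - 349*√14/6 ≈ 2544.4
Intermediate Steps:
j(U) = √2*√U (j(U) = √(2*U) = √2*√U)
g(B, s) = -2 + s
-2443/j(63) - 2762/g(37, 1) = -2443*√14/42 - 2762/(-2 + 1) = -2443*√14/42 - 2762/(-1) = -2443*√14/42 - 2762*(-1) = -349*√14/6 + 2762 = 2762 - 349*√14/6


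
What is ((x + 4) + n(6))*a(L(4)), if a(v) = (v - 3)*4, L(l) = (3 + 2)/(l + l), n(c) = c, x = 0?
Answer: -95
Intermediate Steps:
L(l) = 5/(2*l) (L(l) = 5/((2*l)) = 5*(1/(2*l)) = 5/(2*l))
a(v) = -12 + 4*v (a(v) = (-3 + v)*4 = -12 + 4*v)
((x + 4) + n(6))*a(L(4)) = ((0 + 4) + 6)*(-12 + 4*((5/2)/4)) = (4 + 6)*(-12 + 4*((5/2)*(1/4))) = 10*(-12 + 4*(5/8)) = 10*(-12 + 5/2) = 10*(-19/2) = -95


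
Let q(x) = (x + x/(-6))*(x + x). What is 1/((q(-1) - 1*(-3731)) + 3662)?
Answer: 3/22184 ≈ 0.00013523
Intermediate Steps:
q(x) = 5*x²/3 (q(x) = (x + x*(-⅙))*(2*x) = (x - x/6)*(2*x) = (5*x/6)*(2*x) = 5*x²/3)
1/((q(-1) - 1*(-3731)) + 3662) = 1/(((5/3)*(-1)² - 1*(-3731)) + 3662) = 1/(((5/3)*1 + 3731) + 3662) = 1/((5/3 + 3731) + 3662) = 1/(11198/3 + 3662) = 1/(22184/3) = 3/22184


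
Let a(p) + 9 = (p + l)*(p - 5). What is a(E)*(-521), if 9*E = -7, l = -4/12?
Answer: 108889/81 ≈ 1344.3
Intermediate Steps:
l = -⅓ (l = -4*1/12 = -⅓ ≈ -0.33333)
E = -7/9 (E = (⅑)*(-7) = -7/9 ≈ -0.77778)
a(p) = -9 + (-5 + p)*(-⅓ + p) (a(p) = -9 + (p - ⅓)*(p - 5) = -9 + (-⅓ + p)*(-5 + p) = -9 + (-5 + p)*(-⅓ + p))
a(E)*(-521) = (-22/3 + (-7/9)² - 16/3*(-7/9))*(-521) = (-22/3 + 49/81 + 112/27)*(-521) = -209/81*(-521) = 108889/81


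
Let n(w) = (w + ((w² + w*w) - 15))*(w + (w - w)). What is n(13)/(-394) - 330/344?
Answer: -408153/33884 ≈ -12.046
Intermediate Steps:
n(w) = w*(-15 + w + 2*w²) (n(w) = (w + ((w² + w²) - 15))*(w + 0) = (w + (2*w² - 15))*w = (w + (-15 + 2*w²))*w = (-15 + w + 2*w²)*w = w*(-15 + w + 2*w²))
n(13)/(-394) - 330/344 = (13*(-15 + 13 + 2*13²))/(-394) - 330/344 = (13*(-15 + 13 + 2*169))*(-1/394) - 330*1/344 = (13*(-15 + 13 + 338))*(-1/394) - 165/172 = (13*336)*(-1/394) - 165/172 = 4368*(-1/394) - 165/172 = -2184/197 - 165/172 = -408153/33884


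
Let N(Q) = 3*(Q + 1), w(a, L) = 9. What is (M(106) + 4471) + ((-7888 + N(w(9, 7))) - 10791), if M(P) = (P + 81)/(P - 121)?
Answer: -212857/15 ≈ -14190.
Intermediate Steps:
M(P) = (81 + P)/(-121 + P)
N(Q) = 3 + 3*Q (N(Q) = 3*(1 + Q) = 3 + 3*Q)
(M(106) + 4471) + ((-7888 + N(w(9, 7))) - 10791) = ((81 + 106)/(-121 + 106) + 4471) + ((-7888 + (3 + 3*9)) - 10791) = (187/(-15) + 4471) + ((-7888 + (3 + 27)) - 10791) = (-1/15*187 + 4471) + ((-7888 + 30) - 10791) = (-187/15 + 4471) + (-7858 - 10791) = 66878/15 - 18649 = -212857/15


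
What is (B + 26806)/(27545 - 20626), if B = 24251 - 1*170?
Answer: 50887/6919 ≈ 7.3547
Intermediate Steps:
B = 24081 (B = 24251 - 170 = 24081)
(B + 26806)/(27545 - 20626) = (24081 + 26806)/(27545 - 20626) = 50887/6919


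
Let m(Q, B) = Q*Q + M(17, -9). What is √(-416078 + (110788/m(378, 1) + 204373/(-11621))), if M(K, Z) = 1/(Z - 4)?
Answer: I*√193879878436264360776455747/21585902911 ≈ 645.05*I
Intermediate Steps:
M(K, Z) = 1/(-4 + Z)
m(Q, B) = -1/13 + Q² (m(Q, B) = Q*Q + 1/(-4 - 9) = Q² + 1/(-13) = Q² - 1/13 = -1/13 + Q²)
√(-416078 + (110788/m(378, 1) + 204373/(-11621))) = √(-416078 + (110788/(-1/13 + 378²) + 204373/(-11621))) = √(-416078 + (110788/(-1/13 + 142884) + 204373*(-1/11621))) = √(-416078 + (110788/(1857491/13) - 204373/11621)) = √(-416078 + (110788*(13/1857491) - 204373/11621)) = √(-416078 + (1440244/1857491 - 204373/11621)) = √(-416078 - 362883932619/21585902911) = √(-8981782195335677/21585902911) = I*√193879878436264360776455747/21585902911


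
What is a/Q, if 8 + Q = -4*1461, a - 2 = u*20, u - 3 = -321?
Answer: 289/266 ≈ 1.0865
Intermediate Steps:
u = -318 (u = 3 - 321 = -318)
a = -6358 (a = 2 - 318*20 = 2 - 6360 = -6358)
Q = -5852 (Q = -8 - 4*1461 = -8 - 5844 = -5852)
a/Q = -6358/(-5852) = -6358*(-1/5852) = 289/266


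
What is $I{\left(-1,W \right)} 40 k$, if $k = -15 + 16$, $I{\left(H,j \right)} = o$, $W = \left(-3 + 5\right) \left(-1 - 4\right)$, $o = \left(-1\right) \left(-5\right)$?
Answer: $200$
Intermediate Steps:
$o = 5$
$W = -10$ ($W = 2 \left(-5\right) = -10$)
$I{\left(H,j \right)} = 5$
$k = 1$
$I{\left(-1,W \right)} 40 k = 5 \cdot 40 \cdot 1 = 200 \cdot 1 = 200$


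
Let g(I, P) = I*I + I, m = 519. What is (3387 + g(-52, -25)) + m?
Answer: 6558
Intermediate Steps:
g(I, P) = I + I² (g(I, P) = I² + I = I + I²)
(3387 + g(-52, -25)) + m = (3387 - 52*(1 - 52)) + 519 = (3387 - 52*(-51)) + 519 = (3387 + 2652) + 519 = 6039 + 519 = 6558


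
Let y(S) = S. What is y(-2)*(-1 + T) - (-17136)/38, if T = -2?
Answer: 8682/19 ≈ 456.95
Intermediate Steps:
y(-2)*(-1 + T) - (-17136)/38 = -2*(-1 - 2) - (-17136)/38 = -2*(-3) - (-17136)/38 = 6 - 306*(-28/19) = 6 + 8568/19 = 8682/19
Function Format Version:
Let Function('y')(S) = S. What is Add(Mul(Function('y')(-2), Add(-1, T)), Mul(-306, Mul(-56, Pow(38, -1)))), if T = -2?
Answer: Rational(8682, 19) ≈ 456.95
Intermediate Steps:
Add(Mul(Function('y')(-2), Add(-1, T)), Mul(-306, Mul(-56, Pow(38, -1)))) = Add(Mul(-2, Add(-1, -2)), Mul(-306, Mul(-56, Pow(38, -1)))) = Add(Mul(-2, -3), Mul(-306, Mul(-56, Rational(1, 38)))) = Add(6, Mul(-306, Rational(-28, 19))) = Add(6, Rational(8568, 19)) = Rational(8682, 19)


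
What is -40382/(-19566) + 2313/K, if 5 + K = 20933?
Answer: 148395109/68246208 ≈ 2.1744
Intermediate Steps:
K = 20928 (K = -5 + 20933 = 20928)
-40382/(-19566) + 2313/K = -40382/(-19566) + 2313/20928 = -40382*(-1/19566) + 2313*(1/20928) = 20191/9783 + 771/6976 = 148395109/68246208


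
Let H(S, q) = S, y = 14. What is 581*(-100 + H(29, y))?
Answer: -41251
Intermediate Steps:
581*(-100 + H(29, y)) = 581*(-100 + 29) = 581*(-71) = -41251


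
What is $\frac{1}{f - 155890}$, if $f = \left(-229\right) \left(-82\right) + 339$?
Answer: $- \frac{1}{136773} \approx -7.3114 \cdot 10^{-6}$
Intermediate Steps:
$f = 19117$ ($f = 18778 + 339 = 19117$)
$\frac{1}{f - 155890} = \frac{1}{19117 - 155890} = \frac{1}{-136773} = - \frac{1}{136773}$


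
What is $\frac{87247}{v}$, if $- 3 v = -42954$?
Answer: $\frac{87247}{14318} \approx 6.0935$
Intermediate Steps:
$v = 14318$ ($v = \left(- \frac{1}{3}\right) \left(-42954\right) = 14318$)
$\frac{87247}{v} = \frac{87247}{14318}$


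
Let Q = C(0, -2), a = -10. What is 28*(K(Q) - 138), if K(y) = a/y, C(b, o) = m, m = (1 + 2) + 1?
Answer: -3934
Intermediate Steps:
m = 4 (m = 3 + 1 = 4)
C(b, o) = 4
Q = 4
K(y) = -10/y
28*(K(Q) - 138) = 28*(-10/4 - 138) = 28*(-10*1/4 - 138) = 28*(-5/2 - 138) = 28*(-281/2) = -3934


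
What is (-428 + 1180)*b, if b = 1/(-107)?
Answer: -752/107 ≈ -7.0280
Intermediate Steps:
b = -1/107 ≈ -0.0093458
(-428 + 1180)*b = (-428 + 1180)*(-1/107) = 752*(-1/107) = -752/107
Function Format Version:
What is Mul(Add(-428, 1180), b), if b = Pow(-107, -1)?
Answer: Rational(-752, 107) ≈ -7.0280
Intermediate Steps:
b = Rational(-1, 107) ≈ -0.0093458
Mul(Add(-428, 1180), b) = Mul(Add(-428, 1180), Rational(-1, 107)) = Mul(752, Rational(-1, 107)) = Rational(-752, 107)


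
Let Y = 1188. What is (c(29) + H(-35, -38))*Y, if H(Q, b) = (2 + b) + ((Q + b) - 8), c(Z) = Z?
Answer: -104544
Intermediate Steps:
H(Q, b) = -6 + Q + 2*b (H(Q, b) = (2 + b) + (-8 + Q + b) = -6 + Q + 2*b)
(c(29) + H(-35, -38))*Y = (29 + (-6 - 35 + 2*(-38)))*1188 = (29 + (-6 - 35 - 76))*1188 = (29 - 117)*1188 = -88*1188 = -104544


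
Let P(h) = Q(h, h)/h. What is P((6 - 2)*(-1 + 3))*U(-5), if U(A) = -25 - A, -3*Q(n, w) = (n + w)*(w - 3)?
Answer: 200/3 ≈ 66.667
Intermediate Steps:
Q(n, w) = -(-3 + w)*(n + w)/3 (Q(n, w) = -(n + w)*(w - 3)/3 = -(n + w)*(-3 + w)/3 = -(-3 + w)*(n + w)/3)
P(h) = (2*h - 2*h²/3)/h (P(h) = (h + h - h²/3 - h*h/3)/h = (h + h - h²/3 - h²/3)/h = (2*h - 2*h²/3)/h)
P((6 - 2)*(-1 + 3))*U(-5) = (2 - 2*(6 - 2)*(-1 + 3)/3)*(-25 - 1*(-5)) = (2 - 8*2/3)*(-25 + 5) = (2 - ⅔*8)*(-20) = (2 - 16/3)*(-20) = -10/3*(-20) = 200/3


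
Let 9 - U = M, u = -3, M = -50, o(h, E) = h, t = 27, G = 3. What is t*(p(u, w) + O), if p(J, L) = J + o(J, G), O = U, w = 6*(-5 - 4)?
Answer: 1431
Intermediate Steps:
w = -54 (w = 6*(-9) = -54)
U = 59 (U = 9 - 1*(-50) = 9 + 50 = 59)
O = 59
p(J, L) = 2*J (p(J, L) = J + J = 2*J)
t*(p(u, w) + O) = 27*(2*(-3) + 59) = 27*(-6 + 59) = 27*53 = 1431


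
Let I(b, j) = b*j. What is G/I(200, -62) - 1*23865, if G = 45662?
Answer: -147985831/6200 ≈ -23869.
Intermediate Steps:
G/I(200, -62) - 1*23865 = 45662/((200*(-62))) - 1*23865 = 45662/(-12400) - 23865 = 45662*(-1/12400) - 23865 = -22831/6200 - 23865 = -147985831/6200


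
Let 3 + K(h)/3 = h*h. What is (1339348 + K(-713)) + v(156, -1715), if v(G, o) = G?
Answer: 2864602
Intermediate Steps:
K(h) = -9 + 3*h**2 (K(h) = -9 + 3*(h*h) = -9 + 3*h**2)
(1339348 + K(-713)) + v(156, -1715) = (1339348 + (-9 + 3*(-713)**2)) + 156 = (1339348 + (-9 + 3*508369)) + 156 = (1339348 + (-9 + 1525107)) + 156 = (1339348 + 1525098) + 156 = 2864446 + 156 = 2864602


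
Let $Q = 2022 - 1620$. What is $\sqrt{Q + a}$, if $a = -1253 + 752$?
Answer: $3 i \sqrt{11} \approx 9.9499 i$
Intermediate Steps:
$a = -501$
$Q = 402$ ($Q = 2022 - 1620 = 402$)
$\sqrt{Q + a} = \sqrt{402 - 501} = \sqrt{-99} = 3 i \sqrt{11}$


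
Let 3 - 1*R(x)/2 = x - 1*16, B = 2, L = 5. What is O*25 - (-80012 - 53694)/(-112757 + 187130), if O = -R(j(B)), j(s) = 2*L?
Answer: -33334144/74373 ≈ -448.20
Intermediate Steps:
j(s) = 10 (j(s) = 2*5 = 10)
R(x) = 38 - 2*x (R(x) = 6 - 2*(x - 1*16) = 6 - 2*(x - 16) = 6 - 2*(-16 + x) = 6 + (32 - 2*x) = 38 - 2*x)
O = -18 (O = -(38 - 2*10) = -(38 - 20) = -1*18 = -18)
O*25 - (-80012 - 53694)/(-112757 + 187130) = -18*25 - (-80012 - 53694)/(-112757 + 187130) = -450 - (-133706)/74373 = -450 - 1*(-133706/74373) = -450 + 133706/74373 = -33334144/74373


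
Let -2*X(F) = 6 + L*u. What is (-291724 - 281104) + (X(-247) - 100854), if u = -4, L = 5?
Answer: -673675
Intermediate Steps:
X(F) = 7 (X(F) = -(6 + 5*(-4))/2 = -(6 - 20)/2 = -½*(-14) = 7)
(-291724 - 281104) + (X(-247) - 100854) = (-291724 - 281104) + (7 - 100854) = -572828 - 100847 = -673675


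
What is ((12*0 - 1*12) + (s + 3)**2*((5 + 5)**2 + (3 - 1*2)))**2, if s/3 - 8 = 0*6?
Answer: 5419462689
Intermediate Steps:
s = 24 (s = 24 + 3*(0*6) = 24 + 3*0 = 24 + 0 = 24)
((12*0 - 1*12) + (s + 3)**2*((5 + 5)**2 + (3 - 1*2)))**2 = ((12*0 - 1*12) + (24 + 3)**2*((5 + 5)**2 + (3 - 1*2)))**2 = ((0 - 12) + 27**2*(10**2 + (3 - 2)))**2 = (-12 + 729*(100 + 1))**2 = (-12 + 729*101)**2 = (-12 + 73629)**2 = 73617**2 = 5419462689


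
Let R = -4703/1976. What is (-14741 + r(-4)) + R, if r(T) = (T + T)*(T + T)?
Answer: -29006455/1976 ≈ -14679.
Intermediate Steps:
R = -4703/1976 (R = -4703*1/1976 = -4703/1976 ≈ -2.3801)
r(T) = 4*T² (r(T) = (2*T)*(2*T) = 4*T²)
(-14741 + r(-4)) + R = (-14741 + 4*(-4)²) - 4703/1976 = (-14741 + 4*16) - 4703/1976 = (-14741 + 64) - 4703/1976 = -14677 - 4703/1976 = -29006455/1976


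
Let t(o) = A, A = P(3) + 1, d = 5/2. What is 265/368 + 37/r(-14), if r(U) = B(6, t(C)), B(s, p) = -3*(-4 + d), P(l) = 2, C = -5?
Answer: 29617/3312 ≈ 8.9423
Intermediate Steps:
d = 5/2 (d = 5*(½) = 5/2 ≈ 2.5000)
A = 3 (A = 2 + 1 = 3)
t(o) = 3
B(s, p) = 9/2 (B(s, p) = -3*(-4 + 5/2) = -3*(-3/2) = 9/2)
r(U) = 9/2
265/368 + 37/r(-14) = 265/368 + 37/(9/2) = 265*(1/368) + 37*(2/9) = 265/368 + 74/9 = 29617/3312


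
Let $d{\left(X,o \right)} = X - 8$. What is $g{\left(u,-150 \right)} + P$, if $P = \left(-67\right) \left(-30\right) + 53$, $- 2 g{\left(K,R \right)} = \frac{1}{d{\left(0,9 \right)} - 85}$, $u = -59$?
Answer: $\frac{383719}{186} \approx 2063.0$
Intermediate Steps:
$d{\left(X,o \right)} = -8 + X$ ($d{\left(X,o \right)} = X - 8 = -8 + X$)
$g{\left(K,R \right)} = \frac{1}{186}$ ($g{\left(K,R \right)} = - \frac{1}{2 \left(\left(-8 + 0\right) - 85\right)} = - \frac{1}{2 \left(-8 - 85\right)} = - \frac{1}{2 \left(-93\right)} = \left(- \frac{1}{2}\right) \left(- \frac{1}{93}\right) = \frac{1}{186}$)
$P = 2063$ ($P = 2010 + 53 = 2063$)
$g{\left(u,-150 \right)} + P = \frac{1}{186} + 2063 = \frac{383719}{186}$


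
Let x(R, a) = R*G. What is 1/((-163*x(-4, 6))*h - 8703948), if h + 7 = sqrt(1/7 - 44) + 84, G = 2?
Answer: -15056195/129536706437228 - 163*I*sqrt(2149)/64768353218614 ≈ -1.1623e-7 - 1.1667e-10*I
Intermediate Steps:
x(R, a) = 2*R (x(R, a) = R*2 = 2*R)
h = 77 + I*sqrt(2149)/7 (h = -7 + (sqrt(1/7 - 44) + 84) = -7 + (sqrt(-307/7) + 84) = -7 + (I*sqrt(2149)/7 + 84) = -7 + (84 + I*sqrt(2149)/7) = 77 + I*sqrt(2149)/7 ≈ 77.0 + 6.6225*I)
1/((-163*x(-4, 6))*h - 8703948) = 1/((-326*(-4))*(77 + I*sqrt(2149)/7) - 8703948) = 1/((-163*(-8))*(77 + I*sqrt(2149)/7) - 8703948) = 1/(1304*(77 + I*sqrt(2149)/7) - 8703948) = 1/((100408 + 1304*I*sqrt(2149)/7) - 8703948) = 1/(-8603540 + 1304*I*sqrt(2149)/7)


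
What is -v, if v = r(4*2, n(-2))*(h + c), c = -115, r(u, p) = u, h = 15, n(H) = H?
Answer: 800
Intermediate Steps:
v = -800 (v = (4*2)*(15 - 115) = 8*(-100) = -800)
-v = -1*(-800) = 800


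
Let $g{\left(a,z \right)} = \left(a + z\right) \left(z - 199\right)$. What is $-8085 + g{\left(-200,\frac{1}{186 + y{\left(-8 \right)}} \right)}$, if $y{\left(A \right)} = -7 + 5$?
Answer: $\frac{1073669625}{33856} \approx 31713.0$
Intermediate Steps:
$y{\left(A \right)} = -2$
$g{\left(a,z \right)} = \left(-199 + z\right) \left(a + z\right)$ ($g{\left(a,z \right)} = \left(a + z\right) \left(-199 + z\right) = \left(-199 + z\right) \left(a + z\right)$)
$-8085 + g{\left(-200,\frac{1}{186 + y{\left(-8 \right)}} \right)} = -8085 - \left(-39800 - \frac{1}{\left(186 - 2\right)^{2}} + \frac{399}{186 - 2}\right) = -8085 + \left(\left(\frac{1}{184}\right)^{2} + 39800 - \frac{199}{184} - \frac{200}{184}\right) = -8085 + \left(\left(\frac{1}{184}\right)^{2} + 39800 - \frac{199}{184} - \frac{25}{23}\right) = -8085 + \left(\frac{1}{33856} + 39800 - \frac{199}{184} - \frac{25}{23}\right) = -8085 + \frac{1347395385}{33856} = \frac{1073669625}{33856}$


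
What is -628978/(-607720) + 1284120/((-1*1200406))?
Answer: -6339110333/182377683580 ≈ -0.034758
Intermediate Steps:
-628978/(-607720) + 1284120/((-1*1200406)) = -628978*(-1/607720) + 1284120/(-1200406) = 314489/303860 + 1284120*(-1/1200406) = 314489/303860 - 642060/600203 = -6339110333/182377683580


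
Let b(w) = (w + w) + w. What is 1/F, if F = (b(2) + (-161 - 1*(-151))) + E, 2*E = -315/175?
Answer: -10/49 ≈ -0.20408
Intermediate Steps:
E = -9/10 (E = (-315/175)/2 = (-315*1/175)/2 = (½)*(-9/5) = -9/10 ≈ -0.90000)
b(w) = 3*w (b(w) = 2*w + w = 3*w)
F = -49/10 (F = (3*2 + (-161 - 1*(-151))) - 9/10 = (6 + (-161 + 151)) - 9/10 = (6 - 10) - 9/10 = -4 - 9/10 = -49/10 ≈ -4.9000)
1/F = 1/(-49/10) = -10/49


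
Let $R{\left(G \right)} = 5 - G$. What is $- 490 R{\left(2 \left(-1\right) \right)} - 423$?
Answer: $-3853$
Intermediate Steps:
$- 490 R{\left(2 \left(-1\right) \right)} - 423 = - 490 \left(5 - 2 \left(-1\right)\right) - 423 = - 490 \left(5 - -2\right) - 423 = - 490 \left(5 + 2\right) - 423 = \left(-490\right) 7 - 423 = -3430 - 423 = -3853$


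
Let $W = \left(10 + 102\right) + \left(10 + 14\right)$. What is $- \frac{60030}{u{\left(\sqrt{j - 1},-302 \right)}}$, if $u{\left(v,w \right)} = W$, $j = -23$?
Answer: $- \frac{30015}{68} \approx -441.4$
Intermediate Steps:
$W = 136$ ($W = 112 + 24 = 136$)
$u{\left(v,w \right)} = 136$
$- \frac{60030}{u{\left(\sqrt{j - 1},-302 \right)}} = - \frac{60030}{136} = \left(-60030\right) \frac{1}{136} = - \frac{30015}{68}$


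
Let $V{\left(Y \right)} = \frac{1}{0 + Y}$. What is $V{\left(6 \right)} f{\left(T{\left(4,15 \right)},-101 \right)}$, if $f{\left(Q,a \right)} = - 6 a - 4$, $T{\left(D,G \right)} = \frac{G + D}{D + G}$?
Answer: $\frac{301}{3} \approx 100.33$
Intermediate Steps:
$T{\left(D,G \right)} = 1$ ($T{\left(D,G \right)} = \frac{D + G}{D + G} = 1$)
$V{\left(Y \right)} = \frac{1}{Y}$
$f{\left(Q,a \right)} = -4 - 6 a$
$V{\left(6 \right)} f{\left(T{\left(4,15 \right)},-101 \right)} = \frac{-4 - -606}{6} = \frac{-4 + 606}{6} = \frac{1}{6} \cdot 602 = \frac{301}{3}$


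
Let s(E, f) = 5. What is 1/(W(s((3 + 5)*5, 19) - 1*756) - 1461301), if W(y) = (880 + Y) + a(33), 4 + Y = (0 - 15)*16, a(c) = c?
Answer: -1/1460632 ≈ -6.8463e-7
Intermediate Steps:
Y = -244 (Y = -4 + (0 - 15)*16 = -4 - 15*16 = -4 - 240 = -244)
W(y) = 669 (W(y) = (880 - 244) + 33 = 636 + 33 = 669)
1/(W(s((3 + 5)*5, 19) - 1*756) - 1461301) = 1/(669 - 1461301) = 1/(-1460632) = -1/1460632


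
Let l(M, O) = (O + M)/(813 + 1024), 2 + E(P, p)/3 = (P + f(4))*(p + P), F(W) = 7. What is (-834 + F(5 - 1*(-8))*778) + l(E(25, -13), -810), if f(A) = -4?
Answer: 8472184/1837 ≈ 4612.0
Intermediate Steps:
E(P, p) = -6 + 3*(-4 + P)*(P + p) (E(P, p) = -6 + 3*((P - 4)*(p + P)) = -6 + 3*((-4 + P)*(P + p)) = -6 + 3*(-4 + P)*(P + p))
l(M, O) = M/1837 + O/1837 (l(M, O) = (M + O)/1837 = (M + O)*(1/1837) = M/1837 + O/1837)
(-834 + F(5 - 1*(-8))*778) + l(E(25, -13), -810) = (-834 + 7*778) + ((-6 - 12*25 - 12*(-13) + 3*25**2 + 3*25*(-13))/1837 + (1/1837)*(-810)) = (-834 + 5446) + ((-6 - 300 + 156 + 3*625 - 975)/1837 - 810/1837) = 4612 + ((-6 - 300 + 156 + 1875 - 975)/1837 - 810/1837) = 4612 + ((1/1837)*750 - 810/1837) = 4612 + (750/1837 - 810/1837) = 4612 - 60/1837 = 8472184/1837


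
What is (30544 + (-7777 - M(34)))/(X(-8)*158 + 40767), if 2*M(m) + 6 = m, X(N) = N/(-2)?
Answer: 22753/41399 ≈ 0.54960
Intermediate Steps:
X(N) = -N/2 (X(N) = N*(-½) = -N/2)
M(m) = -3 + m/2
(30544 + (-7777 - M(34)))/(X(-8)*158 + 40767) = (30544 + (-7777 - (-3 + (½)*34)))/(-½*(-8)*158 + 40767) = (30544 + (-7777 - (-3 + 17)))/(4*158 + 40767) = (30544 + (-7777 - 1*14))/(632 + 40767) = (30544 + (-7777 - 14))/41399 = (30544 - 7791)*(1/41399) = 22753*(1/41399) = 22753/41399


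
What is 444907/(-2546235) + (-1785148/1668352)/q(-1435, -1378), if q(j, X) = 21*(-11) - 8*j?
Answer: -2088561207888629/11946483712336320 ≈ -0.17483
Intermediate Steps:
q(j, X) = -231 - 8*j
444907/(-2546235) + (-1785148/1668352)/q(-1435, -1378) = 444907/(-2546235) + (-1785148/1668352)/(-231 - 8*(-1435)) = 444907*(-1/2546235) + (-1785148*1/1668352)/(-231 + 11480) = -444907/2546235 - 446287/417088/11249 = -444907/2546235 - 446287/417088*1/11249 = -444907/2546235 - 446287/4691822912 = -2088561207888629/11946483712336320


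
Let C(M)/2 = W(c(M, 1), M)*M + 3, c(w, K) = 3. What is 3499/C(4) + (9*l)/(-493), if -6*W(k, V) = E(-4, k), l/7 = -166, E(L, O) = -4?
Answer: 19137/58 ≈ 329.95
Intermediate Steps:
l = -1162 (l = 7*(-166) = -1162)
W(k, V) = ⅔ (W(k, V) = -⅙*(-4) = ⅔)
C(M) = 6 + 4*M/3 (C(M) = 2*(2*M/3 + 3) = 2*(3 + 2*M/3) = 6 + 4*M/3)
3499/C(4) + (9*l)/(-493) = 3499/(6 + (4/3)*4) + (9*(-1162))/(-493) = 3499/(6 + 16/3) - 10458*(-1/493) = 3499/(34/3) + 10458/493 = 3499*(3/34) + 10458/493 = 10497/34 + 10458/493 = 19137/58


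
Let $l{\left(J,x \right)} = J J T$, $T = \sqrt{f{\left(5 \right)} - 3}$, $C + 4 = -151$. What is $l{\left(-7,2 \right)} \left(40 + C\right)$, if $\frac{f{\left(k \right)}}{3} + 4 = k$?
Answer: $0$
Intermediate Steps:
$f{\left(k \right)} = -12 + 3 k$
$C = -155$ ($C = -4 - 151 = -155$)
$T = 0$ ($T = \sqrt{\left(-12 + 3 \cdot 5\right) - 3} = \sqrt{\left(-12 + 15\right) - 3} = \sqrt{3 - 3} = \sqrt{0} = 0$)
$l{\left(J,x \right)} = 0$ ($l{\left(J,x \right)} = J J 0 = J^{2} \cdot 0 = 0$)
$l{\left(-7,2 \right)} \left(40 + C\right) = 0 \left(40 - 155\right) = 0 \left(-115\right) = 0$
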